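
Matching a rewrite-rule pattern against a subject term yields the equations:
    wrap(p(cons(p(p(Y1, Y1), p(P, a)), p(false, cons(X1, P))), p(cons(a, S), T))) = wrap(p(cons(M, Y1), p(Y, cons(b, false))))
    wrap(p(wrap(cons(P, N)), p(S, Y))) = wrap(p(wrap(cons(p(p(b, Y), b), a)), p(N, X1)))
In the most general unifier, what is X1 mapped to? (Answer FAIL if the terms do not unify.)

cons(a, a)

Decompose wrap/1: p(cons(p(p(Y1, Y1), p(P, a)), p(false, cons(X1, P))), p(cons(a, S), T)) = p(cons(M, Y1), p(Y, cons(b, false))).
Decompose p/2: cons(p(p(Y1, Y1), p(P, a)), p(false, cons(X1, P))) = cons(M, Y1),  p(cons(a, S), T) = p(Y, cons(b, false)).
Decompose cons/2: p(p(Y1, Y1), p(P, a)) = M,  p(false, cons(X1, P)) = Y1.
Bind M := p(p(Y1, Y1), p(P, a)); no other remaining equation mentions M.
Bind Y1 := p(false, cons(X1, P)); no other remaining equation mentions Y1. Substituting into the earlier binding gives M := p(p(p(false, cons(X1, P)), p(false, cons(X1, P))), p(P, a)).
Decompose p/2: cons(a, S) = Y,  T = cons(b, false).
Bind Y := cons(a, S); substituting into the one remaining equation that mentions Y gives: wrap(p(wrap(cons(P, N)), p(S, cons(a, S)))) = wrap(p(wrap(cons(p(p(b, cons(a, S)), b), a)), p(N, X1))).
Bind T := cons(b, false); no other remaining equation mentions T.
Decompose wrap/1: p(wrap(cons(P, N)), p(S, cons(a, S))) = p(wrap(cons(p(p(b, cons(a, S)), b), a)), p(N, X1)).
Decompose p/2: wrap(cons(P, N)) = wrap(cons(p(p(b, cons(a, S)), b), a)),  p(S, cons(a, S)) = p(N, X1).
Decompose wrap/1: cons(P, N) = cons(p(p(b, cons(a, S)), b), a).
Decompose cons/2: P = p(p(b, cons(a, S)), b),  N = a.
Bind P := p(p(b, cons(a, S)), b); no other remaining equation mentions P. Substituting into the earlier bindings gives M := p(p(p(false, cons(X1, p(p(b, cons(a, S)), b))), p(false, cons(X1, p(p(b, cons(a, S)), b)))), p(p(p(b, cons(a, S)), b), a)), Y1 := p(false, cons(X1, p(p(b, cons(a, S)), b))).
Bind N := a; substituting into the remaining equation gives: p(S, cons(a, S)) = p(a, X1).
Decompose p/2: S = a,  cons(a, S) = X1.
Bind S := a; substituting into the remaining equation gives: cons(a, a) = X1. Substituting into the earlier bindings gives M := p(p(p(false, cons(X1, p(p(b, cons(a, a)), b))), p(false, cons(X1, p(p(b, cons(a, a)), b)))), p(p(p(b, cons(a, a)), b), a)), Y1 := p(false, cons(X1, p(p(b, cons(a, a)), b))), Y := cons(a, a), P := p(p(b, cons(a, a)), b).
Bind X1 := cons(a, a). Substituting into the earlier bindings gives M := p(p(p(false, cons(cons(a, a), p(p(b, cons(a, a)), b))), p(false, cons(cons(a, a), p(p(b, cons(a, a)), b)))), p(p(p(b, cons(a, a)), b), a)), Y1 := p(false, cons(cons(a, a), p(p(b, cons(a, a)), b))).
MGU = { M := p(p(p(false, cons(cons(a, a), p(p(b, cons(a, a)), b))), p(false, cons(cons(a, a), p(p(b, cons(a, a)), b)))), p(p(p(b, cons(a, a)), b), a)), Y1 := p(false, cons(cons(a, a), p(p(b, cons(a, a)), b))), Y := cons(a, a), T := cons(b, false), P := p(p(b, cons(a, a)), b), N := a, S := a, X1 := cons(a, a) }, so X1 := cons(a, a).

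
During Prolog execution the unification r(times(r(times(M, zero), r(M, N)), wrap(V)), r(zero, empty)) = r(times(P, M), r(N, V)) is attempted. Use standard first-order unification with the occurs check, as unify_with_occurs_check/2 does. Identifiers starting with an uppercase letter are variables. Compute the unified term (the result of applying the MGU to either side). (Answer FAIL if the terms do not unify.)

r(times(r(times(wrap(empty), zero), r(wrap(empty), zero)), wrap(empty)), r(zero, empty))

Decompose r/2: times(r(times(M, zero), r(M, N)), wrap(V)) = times(P, M),  r(zero, empty) = r(N, V).
Decompose times/2: r(times(M, zero), r(M, N)) = P,  wrap(V) = M.
Bind P := r(times(M, zero), r(M, N)); no other remaining equation mentions P.
Bind M := wrap(V); no other remaining equation mentions M. Substituting into the earlier binding gives P := r(times(wrap(V), zero), r(wrap(V), N)).
Decompose r/2: zero = N,  empty = V.
Bind N := zero; no other remaining equation mentions N. Substituting into the earlier binding gives P := r(times(wrap(V), zero), r(wrap(V), zero)).
Bind V := empty. Substituting into the earlier bindings gives P := r(times(wrap(empty), zero), r(wrap(empty), zero)), M := wrap(empty).
Applying the MGU to either side gives r(times(r(times(wrap(empty), zero), r(wrap(empty), zero)), wrap(empty)), r(zero, empty)).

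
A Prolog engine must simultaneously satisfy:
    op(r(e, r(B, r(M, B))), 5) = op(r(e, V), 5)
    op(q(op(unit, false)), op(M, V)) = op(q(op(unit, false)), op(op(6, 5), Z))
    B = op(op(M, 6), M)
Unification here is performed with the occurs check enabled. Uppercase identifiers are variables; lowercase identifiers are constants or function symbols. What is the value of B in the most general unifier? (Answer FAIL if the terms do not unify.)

op(op(op(6, 5), 6), op(6, 5))

Decompose op/2: r(e, r(B, r(M, B))) = r(e, V),  5 = 5.
Decompose r/2: e = e,  r(B, r(M, B)) = V.
Delete trivial equation e = e.
Bind V := r(B, r(M, B)); substituting into the one remaining equation that mentions V gives: op(q(op(unit, false)), op(M, r(B, r(M, B)))) = op(q(op(unit, false)), op(op(6, 5), Z)).
Delete trivial equation 5 = 5.
Decompose op/2: q(op(unit, false)) = q(op(unit, false)),  op(M, r(B, r(M, B))) = op(op(6, 5), Z).
Delete trivial equation q(op(unit, false)) = q(op(unit, false)).
Decompose op/2: M = op(6, 5),  r(B, r(M, B)) = Z.
Bind M := op(6, 5); substituting into the remaining equations gives: r(B, r(op(6, 5), B)) = Z,  B = op(op(op(6, 5), 6), op(6, 5)). Substituting into the earlier binding gives V := r(B, r(op(6, 5), B)).
Bind Z := r(B, r(op(6, 5), B)); no other remaining equation mentions Z.
Bind B := op(op(op(6, 5), 6), op(6, 5)). Substituting into the earlier bindings gives V := r(op(op(op(6, 5), 6), op(6, 5)), r(op(6, 5), op(op(op(6, 5), 6), op(6, 5)))), Z := r(op(op(op(6, 5), 6), op(6, 5)), r(op(6, 5), op(op(op(6, 5), 6), op(6, 5)))).
MGU = { V = r(op(op(op(6, 5), 6), op(6, 5)), r(op(6, 5), op(op(op(6, 5), 6), op(6, 5)))), M = op(6, 5), Z = r(op(op(op(6, 5), 6), op(6, 5)), r(op(6, 5), op(op(op(6, 5), 6), op(6, 5)))), B = op(op(op(6, 5), 6), op(6, 5)) }, so B = op(op(op(6, 5), 6), op(6, 5)).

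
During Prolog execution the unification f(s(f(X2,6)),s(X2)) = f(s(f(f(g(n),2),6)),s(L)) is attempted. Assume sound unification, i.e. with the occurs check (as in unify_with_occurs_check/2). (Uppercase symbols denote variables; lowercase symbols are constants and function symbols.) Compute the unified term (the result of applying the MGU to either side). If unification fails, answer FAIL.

Decompose f/2: s(f(X2,6)) = s(f(f(g(n),2),6)),  s(X2) = s(L).
Decompose s/1: f(X2,6) = f(f(g(n),2),6).
Decompose f/2: X2 = f(g(n),2),  6 = 6.
Bind X2 := f(g(n),2); substituting into the one remaining equation that mentions X2 gives: s(f(g(n),2)) = s(L).
Delete trivial equation 6 = 6.
Decompose s/1: f(g(n),2) = L.
Bind L := f(g(n),2).
Applying the MGU to either side gives f(s(f(f(g(n),2),6)),s(f(g(n),2))).

f(s(f(f(g(n),2),6)),s(f(g(n),2)))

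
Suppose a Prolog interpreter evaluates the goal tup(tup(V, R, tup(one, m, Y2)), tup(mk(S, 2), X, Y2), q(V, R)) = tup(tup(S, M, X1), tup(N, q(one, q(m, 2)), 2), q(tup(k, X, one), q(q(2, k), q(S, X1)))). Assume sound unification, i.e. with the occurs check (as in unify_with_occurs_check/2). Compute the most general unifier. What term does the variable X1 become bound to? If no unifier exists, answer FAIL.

Decompose tup/3: tup(V, R, tup(one, m, Y2)) = tup(S, M, X1),  tup(mk(S, 2), X, Y2) = tup(N, q(one, q(m, 2)), 2),  q(V, R) = q(tup(k, X, one), q(q(2, k), q(S, X1))).
Decompose tup/3: V = S,  R = M,  tup(one, m, Y2) = X1.
Bind V := S; substituting into the one remaining equation that mentions V gives: q(S, R) = q(tup(k, X, one), q(q(2, k), q(S, X1))).
Bind R := M; substituting into the one remaining equation that mentions R gives: q(S, M) = q(tup(k, X, one), q(q(2, k), q(S, X1))).
Bind X1 := tup(one, m, Y2); substituting into the one remaining equation that mentions X1 gives: q(S, M) = q(tup(k, X, one), q(q(2, k), q(S, tup(one, m, Y2)))).
Decompose tup/3: mk(S, 2) = N,  X = q(one, q(m, 2)),  Y2 = 2.
Bind N := mk(S, 2); no other remaining equation mentions N.
Bind X := q(one, q(m, 2)); substituting into the one remaining equation that mentions X gives: q(S, M) = q(tup(k, q(one, q(m, 2)), one), q(q(2, k), q(S, tup(one, m, Y2)))).
Bind Y2 := 2; substituting into the remaining equation gives: q(S, M) = q(tup(k, q(one, q(m, 2)), one), q(q(2, k), q(S, tup(one, m, 2)))). Substituting into the earlier binding gives X1 := tup(one, m, 2).
Decompose q/2: S = tup(k, q(one, q(m, 2)), one),  M = q(q(2, k), q(S, tup(one, m, 2))).
Bind S := tup(k, q(one, q(m, 2)), one); substituting into the remaining equation gives: M = q(q(2, k), q(tup(k, q(one, q(m, 2)), one), tup(one, m, 2))). Substituting into the earlier bindings gives V := tup(k, q(one, q(m, 2)), one), N := mk(tup(k, q(one, q(m, 2)), one), 2).
Bind M := q(q(2, k), q(tup(k, q(one, q(m, 2)), one), tup(one, m, 2))). Substituting into the earlier binding gives R := q(q(2, k), q(tup(k, q(one, q(m, 2)), one), tup(one, m, 2))).
MGU = { V = tup(k, q(one, q(m, 2)), one), R = q(q(2, k), q(tup(k, q(one, q(m, 2)), one), tup(one, m, 2))), X1 = tup(one, m, 2), N = mk(tup(k, q(one, q(m, 2)), one), 2), X = q(one, q(m, 2)), Y2 = 2, S = tup(k, q(one, q(m, 2)), one), M = q(q(2, k), q(tup(k, q(one, q(m, 2)), one), tup(one, m, 2))) }, so X1 = tup(one, m, 2).

tup(one, m, 2)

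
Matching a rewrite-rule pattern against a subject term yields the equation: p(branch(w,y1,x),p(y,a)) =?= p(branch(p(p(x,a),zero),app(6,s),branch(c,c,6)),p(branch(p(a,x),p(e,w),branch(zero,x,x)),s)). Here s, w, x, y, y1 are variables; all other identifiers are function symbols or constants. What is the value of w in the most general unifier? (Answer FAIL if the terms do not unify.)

p(p(branch(c,c,6),a),zero)

Decompose p/2: branch(w,y1,x) =?= branch(p(p(x,a),zero),app(6,s),branch(c,c,6)),  p(y,a) =?= p(branch(p(a,x),p(e,w),branch(zero,x,x)),s).
Decompose branch/3: w =?= p(p(x,a),zero),  y1 =?= app(6,s),  x =?= branch(c,c,6).
Bind w := p(p(x,a),zero); substituting into the one remaining equation that mentions w gives: p(y,a) =?= p(branch(p(a,x),p(e,p(p(x,a),zero)),branch(zero,x,x)),s).
Bind y1 := app(6,s); no other remaining equation mentions y1.
Bind x := branch(c,c,6); substituting into the remaining equation gives: p(y,a) =?= p(branch(p(a,branch(c,c,6)),p(e,p(p(branch(c,c,6),a),zero)),branch(zero,branch(c,c,6),branch(c,c,6))),s). Substituting into the earlier binding gives w := p(p(branch(c,c,6),a),zero).
Decompose p/2: y =?= branch(p(a,branch(c,c,6)),p(e,p(p(branch(c,c,6),a),zero)),branch(zero,branch(c,c,6),branch(c,c,6))),  a =?= s.
Bind y := branch(p(a,branch(c,c,6)),p(e,p(p(branch(c,c,6),a),zero)),branch(zero,branch(c,c,6),branch(c,c,6))); no other remaining equation mentions y.
Bind s := a. Substituting into the earlier binding gives y1 := app(6,a).
MGU = { w -> p(p(branch(c,c,6),a),zero), y1 -> app(6,a), x -> branch(c,c,6), y -> branch(p(a,branch(c,c,6)),p(e,p(p(branch(c,c,6),a),zero)),branch(zero,branch(c,c,6),branch(c,c,6))), s -> a }, so w -> p(p(branch(c,c,6),a),zero).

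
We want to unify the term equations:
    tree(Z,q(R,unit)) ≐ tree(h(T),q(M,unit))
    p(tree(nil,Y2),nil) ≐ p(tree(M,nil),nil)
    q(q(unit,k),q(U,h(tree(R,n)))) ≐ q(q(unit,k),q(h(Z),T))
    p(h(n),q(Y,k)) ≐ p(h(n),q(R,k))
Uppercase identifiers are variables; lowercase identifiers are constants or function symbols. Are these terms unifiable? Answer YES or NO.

YES

Decompose tree/2: Z ≐ h(T),  q(R,unit) ≐ q(M,unit).
Bind Z := h(T); substituting into the one remaining equation that mentions Z gives: q(q(unit,k),q(U,h(tree(R,n)))) ≐ q(q(unit,k),q(h(h(T)),T)).
Decompose q/2: R ≐ M,  unit ≐ unit.
Bind R := M; substituting into the 2 remaining equations that mention R gives: q(q(unit,k),q(U,h(tree(M,n)))) ≐ q(q(unit,k),q(h(h(T)),T)),  p(h(n),q(Y,k)) ≐ p(h(n),q(M,k)).
Delete trivial equation unit ≐ unit.
Decompose p/2: tree(nil,Y2) ≐ tree(M,nil),  nil ≐ nil.
Decompose tree/2: nil ≐ M,  Y2 ≐ nil.
Bind M := nil; substituting into the 2 remaining equations that mention M gives: q(q(unit,k),q(U,h(tree(nil,n)))) ≐ q(q(unit,k),q(h(h(T)),T)),  p(h(n),q(Y,k)) ≐ p(h(n),q(nil,k)). Substituting into the earlier binding gives R := nil.
Bind Y2 := nil; no other remaining equation mentions Y2.
Delete trivial equation nil ≐ nil.
Decompose q/2: q(unit,k) ≐ q(unit,k),  q(U,h(tree(nil,n))) ≐ q(h(h(T)),T).
Delete trivial equation q(unit,k) ≐ q(unit,k).
Decompose q/2: U ≐ h(h(T)),  h(tree(nil,n)) ≐ T.
Bind U := h(h(T)); no other remaining equation mentions U.
Bind T := h(tree(nil,n)); no other remaining equation mentions T. Substituting into the earlier bindings gives Z := h(h(tree(nil,n))), U := h(h(h(tree(nil,n)))).
Decompose p/2: h(n) ≐ h(n),  q(Y,k) ≐ q(nil,k).
Delete trivial equation h(n) ≐ h(n).
Decompose q/2: Y ≐ nil,  k ≐ k.
Bind Y := nil; no other remaining equation mentions Y.
Delete trivial equation k ≐ k.
No equations remain and no clash or occurs-check failure arose, so a unifier exists.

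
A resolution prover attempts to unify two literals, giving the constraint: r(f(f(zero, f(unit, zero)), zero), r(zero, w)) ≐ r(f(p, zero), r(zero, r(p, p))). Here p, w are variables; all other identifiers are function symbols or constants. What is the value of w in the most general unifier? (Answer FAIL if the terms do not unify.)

r(f(zero, f(unit, zero)), f(zero, f(unit, zero)))

Decompose r/2: f(f(zero, f(unit, zero)), zero) ≐ f(p, zero),  r(zero, w) ≐ r(zero, r(p, p)).
Decompose f/2: f(zero, f(unit, zero)) ≐ p,  zero ≐ zero.
Bind p := f(zero, f(unit, zero)); substituting into the one remaining equation that mentions p gives: r(zero, w) ≐ r(zero, r(f(zero, f(unit, zero)), f(zero, f(unit, zero)))).
Delete trivial equation zero ≐ zero.
Decompose r/2: zero ≐ zero,  w ≐ r(f(zero, f(unit, zero)), f(zero, f(unit, zero))).
Delete trivial equation zero ≐ zero.
Bind w := r(f(zero, f(unit, zero)), f(zero, f(unit, zero))).
MGU = { p ↦ f(zero, f(unit, zero)), w ↦ r(f(zero, f(unit, zero)), f(zero, f(unit, zero))) }, so w ↦ r(f(zero, f(unit, zero)), f(zero, f(unit, zero))).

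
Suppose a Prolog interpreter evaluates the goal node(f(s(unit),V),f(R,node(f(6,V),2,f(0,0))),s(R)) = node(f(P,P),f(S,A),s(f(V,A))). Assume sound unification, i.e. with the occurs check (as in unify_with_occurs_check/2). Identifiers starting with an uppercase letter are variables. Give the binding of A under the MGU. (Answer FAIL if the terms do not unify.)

node(f(6,s(unit)),2,f(0,0))

Decompose node/3: f(s(unit),V) = f(P,P),  f(R,node(f(6,V),2,f(0,0))) = f(S,A),  s(R) = s(f(V,A)).
Decompose f/2: s(unit) = P,  V = P.
Bind P := s(unit); substituting into the one remaining equation that mentions P gives: V = s(unit).
Bind V := s(unit); substituting into the remaining equations gives: f(R,node(f(6,s(unit)),2,f(0,0))) = f(S,A),  s(R) = s(f(s(unit),A)).
Decompose f/2: R = S,  node(f(6,s(unit)),2,f(0,0)) = A.
Bind R := S; substituting into the one remaining equation that mentions R gives: s(S) = s(f(s(unit),A)).
Bind A := node(f(6,s(unit)),2,f(0,0)); substituting into the remaining equation gives: s(S) = s(f(s(unit),node(f(6,s(unit)),2,f(0,0)))).
Decompose s/1: S = f(s(unit),node(f(6,s(unit)),2,f(0,0))).
Bind S := f(s(unit),node(f(6,s(unit)),2,f(0,0))). Substituting into the earlier binding gives R := f(s(unit),node(f(6,s(unit)),2,f(0,0))).
MGU = { P = s(unit), V = s(unit), R = f(s(unit),node(f(6,s(unit)),2,f(0,0))), A = node(f(6,s(unit)),2,f(0,0)), S = f(s(unit),node(f(6,s(unit)),2,f(0,0))) }, so A = node(f(6,s(unit)),2,f(0,0)).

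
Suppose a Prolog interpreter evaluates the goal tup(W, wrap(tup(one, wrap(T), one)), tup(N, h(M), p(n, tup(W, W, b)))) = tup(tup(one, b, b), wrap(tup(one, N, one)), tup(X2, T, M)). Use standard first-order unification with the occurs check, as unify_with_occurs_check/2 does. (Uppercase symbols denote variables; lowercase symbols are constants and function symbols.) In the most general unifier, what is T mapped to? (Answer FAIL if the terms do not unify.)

h(p(n, tup(tup(one, b, b), tup(one, b, b), b)))

Decompose tup/3: W = tup(one, b, b),  wrap(tup(one, wrap(T), one)) = wrap(tup(one, N, one)),  tup(N, h(M), p(n, tup(W, W, b))) = tup(X2, T, M).
Bind W := tup(one, b, b); substituting into the one remaining equation that mentions W gives: tup(N, h(M), p(n, tup(tup(one, b, b), tup(one, b, b), b))) = tup(X2, T, M).
Decompose wrap/1: tup(one, wrap(T), one) = tup(one, N, one).
Decompose tup/3: one = one,  wrap(T) = N,  one = one.
Delete trivial equation one = one.
Bind N := wrap(T); substituting into the one remaining equation that mentions N gives: tup(wrap(T), h(M), p(n, tup(tup(one, b, b), tup(one, b, b), b))) = tup(X2, T, M).
Delete trivial equation one = one.
Decompose tup/3: wrap(T) = X2,  h(M) = T,  p(n, tup(tup(one, b, b), tup(one, b, b), b)) = M.
Bind X2 := wrap(T); no other remaining equation mentions X2.
Bind T := h(M); no other remaining equation mentions T. Substituting into the earlier bindings gives N := wrap(h(M)), X2 := wrap(h(M)).
Bind M := p(n, tup(tup(one, b, b), tup(one, b, b), b)). Substituting into the earlier bindings gives N := wrap(h(p(n, tup(tup(one, b, b), tup(one, b, b), b)))), X2 := wrap(h(p(n, tup(tup(one, b, b), tup(one, b, b), b)))), T := h(p(n, tup(tup(one, b, b), tup(one, b, b), b))).
MGU = { W ↦ tup(one, b, b), N ↦ wrap(h(p(n, tup(tup(one, b, b), tup(one, b, b), b)))), X2 ↦ wrap(h(p(n, tup(tup(one, b, b), tup(one, b, b), b)))), T ↦ h(p(n, tup(tup(one, b, b), tup(one, b, b), b))), M ↦ p(n, tup(tup(one, b, b), tup(one, b, b), b)) }, so T ↦ h(p(n, tup(tup(one, b, b), tup(one, b, b), b))).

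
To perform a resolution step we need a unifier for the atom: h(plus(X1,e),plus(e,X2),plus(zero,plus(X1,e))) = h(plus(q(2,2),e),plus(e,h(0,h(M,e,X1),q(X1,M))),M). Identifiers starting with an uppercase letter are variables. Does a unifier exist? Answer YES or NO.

Decompose h/3: plus(X1,e) = plus(q(2,2),e),  plus(e,X2) = plus(e,h(0,h(M,e,X1),q(X1,M))),  plus(zero,plus(X1,e)) = M.
Decompose plus/2: X1 = q(2,2),  e = e.
Bind X1 := q(2,2); substituting into the 2 remaining equations that mention X1 gives: plus(e,X2) = plus(e,h(0,h(M,e,q(2,2)),q(q(2,2),M))),  plus(zero,plus(q(2,2),e)) = M.
Delete trivial equation e = e.
Decompose plus/2: e = e,  X2 = h(0,h(M,e,q(2,2)),q(q(2,2),M)).
Delete trivial equation e = e.
Bind X2 := h(0,h(M,e,q(2,2)),q(q(2,2),M)); no other remaining equation mentions X2.
Bind M := plus(zero,plus(q(2,2),e)). Substituting into the earlier binding gives X2 := h(0,h(plus(zero,plus(q(2,2),e)),e,q(2,2)),q(q(2,2),plus(zero,plus(q(2,2),e)))).
No equations remain and no clash or occurs-check failure arose, so a unifier exists.

YES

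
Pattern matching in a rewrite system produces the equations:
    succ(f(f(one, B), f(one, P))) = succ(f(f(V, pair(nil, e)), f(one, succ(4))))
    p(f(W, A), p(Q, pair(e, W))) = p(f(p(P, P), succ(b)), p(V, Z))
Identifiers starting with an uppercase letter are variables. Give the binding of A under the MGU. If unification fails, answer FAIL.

Decompose succ/1: f(f(one, B), f(one, P)) = f(f(V, pair(nil, e)), f(one, succ(4))).
Decompose f/2: f(one, B) = f(V, pair(nil, e)),  f(one, P) = f(one, succ(4)).
Decompose f/2: one = V,  B = pair(nil, e).
Bind V := one; substituting into the one remaining equation that mentions V gives: p(f(W, A), p(Q, pair(e, W))) = p(f(p(P, P), succ(b)), p(one, Z)).
Bind B := pair(nil, e); no other remaining equation mentions B.
Decompose f/2: one = one,  P = succ(4).
Delete trivial equation one = one.
Bind P := succ(4); substituting into the remaining equation gives: p(f(W, A), p(Q, pair(e, W))) = p(f(p(succ(4), succ(4)), succ(b)), p(one, Z)).
Decompose p/2: f(W, A) = f(p(succ(4), succ(4)), succ(b)),  p(Q, pair(e, W)) = p(one, Z).
Decompose f/2: W = p(succ(4), succ(4)),  A = succ(b).
Bind W := p(succ(4), succ(4)); substituting into the one remaining equation that mentions W gives: p(Q, pair(e, p(succ(4), succ(4)))) = p(one, Z).
Bind A := succ(b); no other remaining equation mentions A.
Decompose p/2: Q = one,  pair(e, p(succ(4), succ(4))) = Z.
Bind Q := one; no other remaining equation mentions Q.
Bind Z := pair(e, p(succ(4), succ(4))).
MGU = { V ↦ one, B ↦ pair(nil, e), P ↦ succ(4), W ↦ p(succ(4), succ(4)), A ↦ succ(b), Q ↦ one, Z ↦ pair(e, p(succ(4), succ(4))) }, so A ↦ succ(b).

succ(b)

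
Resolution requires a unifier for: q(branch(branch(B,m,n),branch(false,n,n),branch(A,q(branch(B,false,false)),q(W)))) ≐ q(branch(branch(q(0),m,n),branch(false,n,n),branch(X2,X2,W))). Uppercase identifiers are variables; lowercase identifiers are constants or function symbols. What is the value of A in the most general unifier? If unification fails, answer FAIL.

Decompose q/1: branch(branch(B,m,n),branch(false,n,n),branch(A,q(branch(B,false,false)),q(W))) ≐ branch(branch(q(0),m,n),branch(false,n,n),branch(X2,X2,W)).
Decompose branch/3: branch(B,m,n) ≐ branch(q(0),m,n),  branch(false,n,n) ≐ branch(false,n,n),  branch(A,q(branch(B,false,false)),q(W)) ≐ branch(X2,X2,W).
Decompose branch/3: B ≐ q(0),  m ≐ m,  n ≐ n.
Bind B := q(0); substituting into the one remaining equation that mentions B gives: branch(A,q(branch(q(0),false,false)),q(W)) ≐ branch(X2,X2,W).
Delete trivial equation m ≐ m.
Delete trivial equation n ≐ n.
Delete trivial equation branch(false,n,n) ≐ branch(false,n,n).
Decompose branch/3: A ≐ X2,  q(branch(q(0),false,false)) ≐ X2,  q(W) ≐ W.
Bind A := X2; no other remaining equation mentions A.
Bind X2 := q(branch(q(0),false,false)); no other remaining equation mentions X2. Substituting into the earlier binding gives A := q(branch(q(0),false,false)).
Occurs check fails: W occurs in q(W); the equation W ≐ q(W) has no finite solution.

FAIL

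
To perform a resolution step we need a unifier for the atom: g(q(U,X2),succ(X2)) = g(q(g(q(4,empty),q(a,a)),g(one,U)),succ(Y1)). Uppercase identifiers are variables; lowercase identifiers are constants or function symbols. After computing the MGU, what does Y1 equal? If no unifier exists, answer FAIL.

g(one,g(q(4,empty),q(a,a)))

Decompose g/2: q(U,X2) = q(g(q(4,empty),q(a,a)),g(one,U)),  succ(X2) = succ(Y1).
Decompose q/2: U = g(q(4,empty),q(a,a)),  X2 = g(one,U).
Bind U := g(q(4,empty),q(a,a)); substituting into the one remaining equation that mentions U gives: X2 = g(one,g(q(4,empty),q(a,a))).
Bind X2 := g(one,g(q(4,empty),q(a,a))); substituting into the remaining equation gives: succ(g(one,g(q(4,empty),q(a,a)))) = succ(Y1).
Decompose succ/1: g(one,g(q(4,empty),q(a,a))) = Y1.
Bind Y1 := g(one,g(q(4,empty),q(a,a))).
MGU = { U -> g(q(4,empty),q(a,a)), X2 -> g(one,g(q(4,empty),q(a,a))), Y1 -> g(one,g(q(4,empty),q(a,a))) }, so Y1 -> g(one,g(q(4,empty),q(a,a))).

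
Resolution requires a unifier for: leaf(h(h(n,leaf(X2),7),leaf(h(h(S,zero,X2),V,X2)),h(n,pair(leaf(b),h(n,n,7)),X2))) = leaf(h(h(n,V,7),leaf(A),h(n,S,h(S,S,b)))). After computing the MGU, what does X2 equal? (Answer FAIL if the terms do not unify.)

Decompose leaf/1: h(h(n,leaf(X2),7),leaf(h(h(S,zero,X2),V,X2)),h(n,pair(leaf(b),h(n,n,7)),X2)) = h(h(n,V,7),leaf(A),h(n,S,h(S,S,b))).
Decompose h/3: h(n,leaf(X2),7) = h(n,V,7),  leaf(h(h(S,zero,X2),V,X2)) = leaf(A),  h(n,pair(leaf(b),h(n,n,7)),X2) = h(n,S,h(S,S,b)).
Decompose h/3: n = n,  leaf(X2) = V,  7 = 7.
Delete trivial equation n = n.
Bind V := leaf(X2); substituting into the one remaining equation that mentions V gives: leaf(h(h(S,zero,X2),leaf(X2),X2)) = leaf(A).
Delete trivial equation 7 = 7.
Decompose leaf/1: h(h(S,zero,X2),leaf(X2),X2) = A.
Bind A := h(h(S,zero,X2),leaf(X2),X2); no other remaining equation mentions A.
Decompose h/3: n = n,  pair(leaf(b),h(n,n,7)) = S,  X2 = h(S,S,b).
Delete trivial equation n = n.
Bind S := pair(leaf(b),h(n,n,7)); substituting into the remaining equation gives: X2 = h(pair(leaf(b),h(n,n,7)),pair(leaf(b),h(n,n,7)),b). Substituting into the earlier binding gives A := h(h(pair(leaf(b),h(n,n,7)),zero,X2),leaf(X2),X2).
Bind X2 := h(pair(leaf(b),h(n,n,7)),pair(leaf(b),h(n,n,7)),b). Substituting into the earlier bindings gives V := leaf(h(pair(leaf(b),h(n,n,7)),pair(leaf(b),h(n,n,7)),b)), A := h(h(pair(leaf(b),h(n,n,7)),zero,h(pair(leaf(b),h(n,n,7)),pair(leaf(b),h(n,n,7)),b)),leaf(h(pair(leaf(b),h(n,n,7)),pair(leaf(b),h(n,n,7)),b)),h(pair(leaf(b),h(n,n,7)),pair(leaf(b),h(n,n,7)),b)).
MGU = { V := leaf(h(pair(leaf(b),h(n,n,7)),pair(leaf(b),h(n,n,7)),b)), A := h(h(pair(leaf(b),h(n,n,7)),zero,h(pair(leaf(b),h(n,n,7)),pair(leaf(b),h(n,n,7)),b)),leaf(h(pair(leaf(b),h(n,n,7)),pair(leaf(b),h(n,n,7)),b)),h(pair(leaf(b),h(n,n,7)),pair(leaf(b),h(n,n,7)),b)), S := pair(leaf(b),h(n,n,7)), X2 := h(pair(leaf(b),h(n,n,7)),pair(leaf(b),h(n,n,7)),b) }, so X2 := h(pair(leaf(b),h(n,n,7)),pair(leaf(b),h(n,n,7)),b).

h(pair(leaf(b),h(n,n,7)),pair(leaf(b),h(n,n,7)),b)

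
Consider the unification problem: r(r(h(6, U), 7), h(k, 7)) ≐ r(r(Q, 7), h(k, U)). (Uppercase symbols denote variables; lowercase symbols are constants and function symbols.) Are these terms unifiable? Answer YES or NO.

YES

Decompose r/2: r(h(6, U), 7) ≐ r(Q, 7),  h(k, 7) ≐ h(k, U).
Decompose r/2: h(6, U) ≐ Q,  7 ≐ 7.
Bind Q := h(6, U); no other remaining equation mentions Q.
Delete trivial equation 7 ≐ 7.
Decompose h/2: k ≐ k,  7 ≐ U.
Delete trivial equation k ≐ k.
Bind U := 7. Substituting into the earlier binding gives Q := h(6, 7).
No equations remain and no clash or occurs-check failure arose, so a unifier exists.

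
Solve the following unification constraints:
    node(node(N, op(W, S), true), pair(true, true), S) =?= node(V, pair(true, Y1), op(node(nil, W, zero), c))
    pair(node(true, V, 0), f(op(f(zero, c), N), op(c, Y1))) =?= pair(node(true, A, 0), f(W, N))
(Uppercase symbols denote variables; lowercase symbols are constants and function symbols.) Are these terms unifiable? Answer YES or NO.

Decompose node/3: node(N, op(W, S), true) =?= V,  pair(true, true) =?= pair(true, Y1),  S =?= op(node(nil, W, zero), c).
Bind V := node(N, op(W, S), true); substituting into the one remaining equation that mentions V gives: pair(node(true, node(N, op(W, S), true), 0), f(op(f(zero, c), N), op(c, Y1))) =?= pair(node(true, A, 0), f(W, N)).
Decompose pair/2: true =?= true,  true =?= Y1.
Delete trivial equation true =?= true.
Bind Y1 := true; substituting into the one remaining equation that mentions Y1 gives: pair(node(true, node(N, op(W, S), true), 0), f(op(f(zero, c), N), op(c, true))) =?= pair(node(true, A, 0), f(W, N)).
Bind S := op(node(nil, W, zero), c); substituting into the remaining equation gives: pair(node(true, node(N, op(W, op(node(nil, W, zero), c)), true), 0), f(op(f(zero, c), N), op(c, true))) =?= pair(node(true, A, 0), f(W, N)). Substituting into the earlier binding gives V := node(N, op(W, op(node(nil, W, zero), c)), true).
Decompose pair/2: node(true, node(N, op(W, op(node(nil, W, zero), c)), true), 0) =?= node(true, A, 0),  f(op(f(zero, c), N), op(c, true)) =?= f(W, N).
Decompose node/3: true =?= true,  node(N, op(W, op(node(nil, W, zero), c)), true) =?= A,  0 =?= 0.
Delete trivial equation true =?= true.
Bind A := node(N, op(W, op(node(nil, W, zero), c)), true); no other remaining equation mentions A.
Delete trivial equation 0 =?= 0.
Decompose f/2: op(f(zero, c), N) =?= W,  op(c, true) =?= N.
Bind W := op(f(zero, c), N); no other remaining equation mentions W. Substituting into the earlier bindings gives V := node(N, op(op(f(zero, c), N), op(node(nil, op(f(zero, c), N), zero), c)), true), S := op(node(nil, op(f(zero, c), N), zero), c), A := node(N, op(op(f(zero, c), N), op(node(nil, op(f(zero, c), N), zero), c)), true).
Bind N := op(c, true). Substituting into the earlier bindings gives V := node(op(c, true), op(op(f(zero, c), op(c, true)), op(node(nil, op(f(zero, c), op(c, true)), zero), c)), true), S := op(node(nil, op(f(zero, c), op(c, true)), zero), c), A := node(op(c, true), op(op(f(zero, c), op(c, true)), op(node(nil, op(f(zero, c), op(c, true)), zero), c)), true), W := op(f(zero, c), op(c, true)).
No equations remain and no clash or occurs-check failure arose, so a unifier exists.

YES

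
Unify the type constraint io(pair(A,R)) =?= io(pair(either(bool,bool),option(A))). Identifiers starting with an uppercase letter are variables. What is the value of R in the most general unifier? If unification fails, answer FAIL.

Decompose io/1: pair(A,R) =?= pair(either(bool,bool),option(A)).
Decompose pair/2: A =?= either(bool,bool),  R =?= option(A).
Bind A := either(bool,bool); substituting into the remaining equation gives: R =?= option(either(bool,bool)).
Bind R := option(either(bool,bool)).
MGU = { A := either(bool,bool), R := option(either(bool,bool)) }, so R := option(either(bool,bool)).

option(either(bool,bool))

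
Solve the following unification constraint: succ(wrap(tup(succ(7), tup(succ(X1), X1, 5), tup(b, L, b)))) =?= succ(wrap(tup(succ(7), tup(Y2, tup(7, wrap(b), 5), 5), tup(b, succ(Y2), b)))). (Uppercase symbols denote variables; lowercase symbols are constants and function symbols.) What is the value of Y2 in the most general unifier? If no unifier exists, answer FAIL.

Decompose succ/1: wrap(tup(succ(7), tup(succ(X1), X1, 5), tup(b, L, b))) =?= wrap(tup(succ(7), tup(Y2, tup(7, wrap(b), 5), 5), tup(b, succ(Y2), b))).
Decompose wrap/1: tup(succ(7), tup(succ(X1), X1, 5), tup(b, L, b)) =?= tup(succ(7), tup(Y2, tup(7, wrap(b), 5), 5), tup(b, succ(Y2), b)).
Decompose tup/3: succ(7) =?= succ(7),  tup(succ(X1), X1, 5) =?= tup(Y2, tup(7, wrap(b), 5), 5),  tup(b, L, b) =?= tup(b, succ(Y2), b).
Delete trivial equation succ(7) =?= succ(7).
Decompose tup/3: succ(X1) =?= Y2,  X1 =?= tup(7, wrap(b), 5),  5 =?= 5.
Bind Y2 := succ(X1); substituting into the one remaining equation that mentions Y2 gives: tup(b, L, b) =?= tup(b, succ(succ(X1)), b).
Bind X1 := tup(7, wrap(b), 5); substituting into the one remaining equation that mentions X1 gives: tup(b, L, b) =?= tup(b, succ(succ(tup(7, wrap(b), 5))), b). Substituting into the earlier binding gives Y2 := succ(tup(7, wrap(b), 5)).
Delete trivial equation 5 =?= 5.
Decompose tup/3: b =?= b,  L =?= succ(succ(tup(7, wrap(b), 5))),  b =?= b.
Delete trivial equation b =?= b.
Bind L := succ(succ(tup(7, wrap(b), 5))); no other remaining equation mentions L.
Delete trivial equation b =?= b.
MGU = { Y2 -> succ(tup(7, wrap(b), 5)), X1 -> tup(7, wrap(b), 5), L -> succ(succ(tup(7, wrap(b), 5))) }, so Y2 -> succ(tup(7, wrap(b), 5)).

succ(tup(7, wrap(b), 5))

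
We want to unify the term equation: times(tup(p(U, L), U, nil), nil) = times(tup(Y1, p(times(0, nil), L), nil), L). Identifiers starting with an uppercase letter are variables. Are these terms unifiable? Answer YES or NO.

Decompose times/2: tup(p(U, L), U, nil) = tup(Y1, p(times(0, nil), L), nil),  nil = L.
Decompose tup/3: p(U, L) = Y1,  U = p(times(0, nil), L),  nil = nil.
Bind Y1 := p(U, L); no other remaining equation mentions Y1.
Bind U := p(times(0, nil), L); no other remaining equation mentions U. Substituting into the earlier binding gives Y1 := p(p(times(0, nil), L), L).
Delete trivial equation nil = nil.
Bind L := nil. Substituting into the earlier bindings gives Y1 := p(p(times(0, nil), nil), nil), U := p(times(0, nil), nil).
No equations remain and no clash or occurs-check failure arose, so a unifier exists.

YES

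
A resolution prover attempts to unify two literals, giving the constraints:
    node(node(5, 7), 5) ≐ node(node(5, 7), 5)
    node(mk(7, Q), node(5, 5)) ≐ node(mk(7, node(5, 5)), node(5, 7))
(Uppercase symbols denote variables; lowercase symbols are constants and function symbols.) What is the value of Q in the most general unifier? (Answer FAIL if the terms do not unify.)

Delete trivial equation node(node(5, 7), 5) ≐ node(node(5, 7), 5).
Decompose node/2: mk(7, Q) ≐ mk(7, node(5, 5)),  node(5, 5) ≐ node(5, 7).
Decompose mk/2: 7 ≐ 7,  Q ≐ node(5, 5).
Delete trivial equation 7 ≐ 7.
Bind Q := node(5, 5); no other remaining equation mentions Q.
Decompose node/2: 5 ≐ 5,  5 ≐ 7.
Delete trivial equation 5 ≐ 5.
Clash: constants 5 and 7 differ; no unifier exists.

FAIL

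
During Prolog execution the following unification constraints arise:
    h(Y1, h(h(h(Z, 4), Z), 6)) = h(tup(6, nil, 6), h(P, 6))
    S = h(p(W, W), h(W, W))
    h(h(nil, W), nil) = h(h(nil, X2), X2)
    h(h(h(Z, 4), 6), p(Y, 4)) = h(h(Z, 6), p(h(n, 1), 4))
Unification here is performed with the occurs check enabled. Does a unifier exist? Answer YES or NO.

NO

Decompose h/2: Y1 = tup(6, nil, 6),  h(h(h(Z, 4), Z), 6) = h(P, 6).
Bind Y1 := tup(6, nil, 6); no other remaining equation mentions Y1.
Decompose h/2: h(h(Z, 4), Z) = P,  6 = 6.
Bind P := h(h(Z, 4), Z); no other remaining equation mentions P.
Delete trivial equation 6 = 6.
Bind S := h(p(W, W), h(W, W)); no other remaining equation mentions S.
Decompose h/2: h(nil, W) = h(nil, X2),  nil = X2.
Decompose h/2: nil = nil,  W = X2.
Delete trivial equation nil = nil.
Bind W := X2; no other remaining equation mentions W. Substituting into the earlier binding gives S := h(p(X2, X2), h(X2, X2)).
Bind X2 := nil; no other remaining equation mentions X2. Substituting into the earlier bindings gives S := h(p(nil, nil), h(nil, nil)), W := nil.
Decompose h/2: h(h(Z, 4), 6) = h(Z, 6),  p(Y, 4) = p(h(n, 1), 4).
Decompose h/2: h(Z, 4) = Z,  6 = 6.
Occurs check fails: Z occurs in h(Z, 4); the equation Z = h(Z, 4) has no finite solution.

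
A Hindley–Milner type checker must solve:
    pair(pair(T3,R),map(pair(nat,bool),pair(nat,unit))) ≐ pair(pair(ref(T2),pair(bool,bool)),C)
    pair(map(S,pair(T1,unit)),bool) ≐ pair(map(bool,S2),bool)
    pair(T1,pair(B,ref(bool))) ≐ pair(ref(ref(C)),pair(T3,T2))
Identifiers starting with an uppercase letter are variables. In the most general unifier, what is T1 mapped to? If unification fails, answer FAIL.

Decompose pair/2: pair(T3,R) ≐ pair(ref(T2),pair(bool,bool)),  map(pair(nat,bool),pair(nat,unit)) ≐ C.
Decompose pair/2: T3 ≐ ref(T2),  R ≐ pair(bool,bool).
Bind T3 := ref(T2); substituting into the one remaining equation that mentions T3 gives: pair(T1,pair(B,ref(bool))) ≐ pair(ref(ref(C)),pair(ref(T2),T2)).
Bind R := pair(bool,bool); no other remaining equation mentions R.
Bind C := map(pair(nat,bool),pair(nat,unit)); substituting into the one remaining equation that mentions C gives: pair(T1,pair(B,ref(bool))) ≐ pair(ref(ref(map(pair(nat,bool),pair(nat,unit)))),pair(ref(T2),T2)).
Decompose pair/2: map(S,pair(T1,unit)) ≐ map(bool,S2),  bool ≐ bool.
Decompose map/2: S ≐ bool,  pair(T1,unit) ≐ S2.
Bind S := bool; no other remaining equation mentions S.
Bind S2 := pair(T1,unit); no other remaining equation mentions S2.
Delete trivial equation bool ≐ bool.
Decompose pair/2: T1 ≐ ref(ref(map(pair(nat,bool),pair(nat,unit)))),  pair(B,ref(bool)) ≐ pair(ref(T2),T2).
Bind T1 := ref(ref(map(pair(nat,bool),pair(nat,unit)))); no other remaining equation mentions T1. Substituting into the earlier binding gives S2 := pair(ref(ref(map(pair(nat,bool),pair(nat,unit)))),unit).
Decompose pair/2: B ≐ ref(T2),  ref(bool) ≐ T2.
Bind B := ref(T2); no other remaining equation mentions B.
Bind T2 := ref(bool). Substituting into the earlier bindings gives T3 := ref(ref(bool)), B := ref(ref(bool)).
MGU = { T3 -> ref(ref(bool)), R -> pair(bool,bool), C -> map(pair(nat,bool),pair(nat,unit)), S -> bool, S2 -> pair(ref(ref(map(pair(nat,bool),pair(nat,unit)))),unit), T1 -> ref(ref(map(pair(nat,bool),pair(nat,unit)))), B -> ref(ref(bool)), T2 -> ref(bool) }, so T1 -> ref(ref(map(pair(nat,bool),pair(nat,unit)))).

ref(ref(map(pair(nat,bool),pair(nat,unit))))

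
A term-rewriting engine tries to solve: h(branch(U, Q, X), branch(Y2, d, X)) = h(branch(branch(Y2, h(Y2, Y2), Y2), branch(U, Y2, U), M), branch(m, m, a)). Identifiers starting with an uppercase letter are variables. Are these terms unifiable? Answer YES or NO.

NO

Decompose h/2: branch(U, Q, X) = branch(branch(Y2, h(Y2, Y2), Y2), branch(U, Y2, U), M),  branch(Y2, d, X) = branch(m, m, a).
Decompose branch/3: U = branch(Y2, h(Y2, Y2), Y2),  Q = branch(U, Y2, U),  X = M.
Bind U := branch(Y2, h(Y2, Y2), Y2); substituting into the one remaining equation that mentions U gives: Q = branch(branch(Y2, h(Y2, Y2), Y2), Y2, branch(Y2, h(Y2, Y2), Y2)).
Bind Q := branch(branch(Y2, h(Y2, Y2), Y2), Y2, branch(Y2, h(Y2, Y2), Y2)); no other remaining equation mentions Q.
Bind X := M; substituting into the remaining equation gives: branch(Y2, d, M) = branch(m, m, a).
Decompose branch/3: Y2 = m,  d = m,  M = a.
Bind Y2 := m; no other remaining equation mentions Y2. Substituting into the earlier bindings gives U := branch(m, h(m, m), m), Q := branch(branch(m, h(m, m), m), m, branch(m, h(m, m), m)).
Clash: constants d and m differ; no unifier exists.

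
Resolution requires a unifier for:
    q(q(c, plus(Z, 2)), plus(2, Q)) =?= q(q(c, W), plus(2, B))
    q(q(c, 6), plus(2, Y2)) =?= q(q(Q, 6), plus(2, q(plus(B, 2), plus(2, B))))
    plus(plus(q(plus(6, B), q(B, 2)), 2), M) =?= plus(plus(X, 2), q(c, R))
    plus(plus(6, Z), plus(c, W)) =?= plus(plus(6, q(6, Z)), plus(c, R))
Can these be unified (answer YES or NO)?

Decompose q/2: q(c, plus(Z, 2)) =?= q(c, W),  plus(2, Q) =?= plus(2, B).
Decompose q/2: c =?= c,  plus(Z, 2) =?= W.
Delete trivial equation c =?= c.
Bind W := plus(Z, 2); substituting into the one remaining equation that mentions W gives: plus(plus(6, Z), plus(c, plus(Z, 2))) =?= plus(plus(6, q(6, Z)), plus(c, R)).
Decompose plus/2: 2 =?= 2,  Q =?= B.
Delete trivial equation 2 =?= 2.
Bind Q := B; substituting into the one remaining equation that mentions Q gives: q(q(c, 6), plus(2, Y2)) =?= q(q(B, 6), plus(2, q(plus(B, 2), plus(2, B)))).
Decompose q/2: q(c, 6) =?= q(B, 6),  plus(2, Y2) =?= plus(2, q(plus(B, 2), plus(2, B))).
Decompose q/2: c =?= B,  6 =?= 6.
Bind B := c; substituting into the 2 remaining equations that mention B gives: plus(2, Y2) =?= plus(2, q(plus(c, 2), plus(2, c))),  plus(plus(q(plus(6, c), q(c, 2)), 2), M) =?= plus(plus(X, 2), q(c, R)). Substituting into the earlier binding gives Q := c.
Delete trivial equation 6 =?= 6.
Decompose plus/2: 2 =?= 2,  Y2 =?= q(plus(c, 2), plus(2, c)).
Delete trivial equation 2 =?= 2.
Bind Y2 := q(plus(c, 2), plus(2, c)); no other remaining equation mentions Y2.
Decompose plus/2: plus(q(plus(6, c), q(c, 2)), 2) =?= plus(X, 2),  M =?= q(c, R).
Decompose plus/2: q(plus(6, c), q(c, 2)) =?= X,  2 =?= 2.
Bind X := q(plus(6, c), q(c, 2)); no other remaining equation mentions X.
Delete trivial equation 2 =?= 2.
Bind M := q(c, R); no other remaining equation mentions M.
Decompose plus/2: plus(6, Z) =?= plus(6, q(6, Z)),  plus(c, plus(Z, 2)) =?= plus(c, R).
Decompose plus/2: 6 =?= 6,  Z =?= q(6, Z).
Delete trivial equation 6 =?= 6.
Occurs check fails: Z occurs in q(6, Z); the equation Z =?= q(6, Z) has no finite solution.

NO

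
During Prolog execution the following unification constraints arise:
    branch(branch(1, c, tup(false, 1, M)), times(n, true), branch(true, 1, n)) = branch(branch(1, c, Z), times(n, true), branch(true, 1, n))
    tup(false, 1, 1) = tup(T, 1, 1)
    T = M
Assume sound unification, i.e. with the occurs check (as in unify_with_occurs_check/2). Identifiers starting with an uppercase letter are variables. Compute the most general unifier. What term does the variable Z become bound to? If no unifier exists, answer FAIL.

Decompose branch/3: branch(1, c, tup(false, 1, M)) = branch(1, c, Z),  times(n, true) = times(n, true),  branch(true, 1, n) = branch(true, 1, n).
Decompose branch/3: 1 = 1,  c = c,  tup(false, 1, M) = Z.
Delete trivial equation 1 = 1.
Delete trivial equation c = c.
Bind Z := tup(false, 1, M); no other remaining equation mentions Z.
Delete trivial equation times(n, true) = times(n, true).
Delete trivial equation branch(true, 1, n) = branch(true, 1, n).
Decompose tup/3: false = T,  1 = 1,  1 = 1.
Bind T := false; substituting into the one remaining equation that mentions T gives: false = M.
Delete trivial equation 1 = 1.
Delete trivial equation 1 = 1.
Bind M := false. Substituting into the earlier binding gives Z := tup(false, 1, false).
MGU = { Z ↦ tup(false, 1, false), T ↦ false, M ↦ false }, so Z ↦ tup(false, 1, false).

tup(false, 1, false)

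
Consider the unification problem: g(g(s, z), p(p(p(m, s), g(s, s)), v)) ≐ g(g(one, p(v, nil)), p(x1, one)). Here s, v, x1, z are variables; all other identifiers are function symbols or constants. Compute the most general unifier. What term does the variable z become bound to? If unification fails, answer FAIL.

Decompose g/2: g(s, z) ≐ g(one, p(v, nil)),  p(p(p(m, s), g(s, s)), v) ≐ p(x1, one).
Decompose g/2: s ≐ one,  z ≐ p(v, nil).
Bind s := one; substituting into the one remaining equation that mentions s gives: p(p(p(m, one), g(one, one)), v) ≐ p(x1, one).
Bind z := p(v, nil); no other remaining equation mentions z.
Decompose p/2: p(p(m, one), g(one, one)) ≐ x1,  v ≐ one.
Bind x1 := p(p(m, one), g(one, one)); no other remaining equation mentions x1.
Bind v := one. Substituting into the earlier binding gives z := p(one, nil).
MGU = { s ↦ one, z ↦ p(one, nil), x1 ↦ p(p(m, one), g(one, one)), v ↦ one }, so z ↦ p(one, nil).

p(one, nil)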